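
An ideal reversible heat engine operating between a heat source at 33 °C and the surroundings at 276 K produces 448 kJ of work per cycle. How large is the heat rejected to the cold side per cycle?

Q_C ≈ 4100 kJ

T_H = 33 °C → 33 + 273.15 = 306.15 K.
Since the cycle is reversible, η = 1 − T_C/T_H = 1 − 276.00/306.15 = 0.0985.
Since Q_C/Q_H = T_C/T_H and Q_H = W/η, Q_C = W·T_C/(T_H − T_C) = 448 × 276.00/30.15 = 4100 kJ.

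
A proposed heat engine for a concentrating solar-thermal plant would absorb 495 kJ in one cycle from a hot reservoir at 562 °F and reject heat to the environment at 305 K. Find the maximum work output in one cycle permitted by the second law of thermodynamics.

W_max ≈ 229 kJ

T_H = 562 °F → (562 − 32) × 5/9 = 294.44 °C = 567.59 K.
The upper bound on efficiency is η_max = 1 − T_C/T_H = 1 − 305.00/567.59 = 0.4626.
W_max = η_max · Q_H = 0.4626 × 495 = 229 kJ.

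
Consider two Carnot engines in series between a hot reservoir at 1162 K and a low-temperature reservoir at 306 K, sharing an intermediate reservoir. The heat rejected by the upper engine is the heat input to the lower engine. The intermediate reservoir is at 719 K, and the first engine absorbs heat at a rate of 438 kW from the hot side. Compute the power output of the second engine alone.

Ẇ₂ ≈ 156 kW

Heat entering the second stage: Q_m = Q_H·(T_m/T_H) = 438 × 719.00/1162.00 = 271 kW.
Second-stage efficiency η₂ = 1 − T_C/T_m = 1 − 306.00/719.00 = 0.5744, so W₂ = η₂·Q_m = 156 kW.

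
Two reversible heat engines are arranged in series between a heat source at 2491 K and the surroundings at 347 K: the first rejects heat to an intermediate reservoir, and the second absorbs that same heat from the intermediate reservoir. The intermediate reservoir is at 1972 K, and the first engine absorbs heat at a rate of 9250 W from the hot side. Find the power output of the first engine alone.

First-stage efficiency η₁ = 1 − T_m/T_H = 1 − 1972.00/2491.00 = 0.2084.
W₁ = η₁·Q_H = 0.2084 × 9250 = 1930 W.

Ẇ₁ ≈ 1930 W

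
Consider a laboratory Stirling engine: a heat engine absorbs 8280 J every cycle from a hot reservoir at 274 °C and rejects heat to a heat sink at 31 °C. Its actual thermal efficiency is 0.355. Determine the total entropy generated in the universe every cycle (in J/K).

T_H = 274 °C → 274 + 273.15 = 547.15 K.
T_C = 31 °C → 31 + 273.15 = 304.15 K.
W = η·Q_H = 0.355 × 8280 = 2939 J, so Q_C = Q_H − W = 5341 J.
The hot reservoir loses entropy Q_H/T_H = 8280/547.15 = 15.13 J/K; the cold reservoir gains Q_C/T_C = 5341/304.15 = 17.56 J/K.
ΔS_univ = −Q_H/T_H + Q_C/T_C = 2.43 J/K (> 0, since η = 0.355 < η_Carnot = 0.444).

ΔS_univ ≈ 2.43 J/K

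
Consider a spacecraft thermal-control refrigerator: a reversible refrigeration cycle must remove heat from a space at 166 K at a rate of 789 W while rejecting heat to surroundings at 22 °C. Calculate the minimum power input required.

Ẇ_in ≈ 613.9 W

T_H = 22 °C → 22 + 273.15 = 295.15 K.
The reversible coefficient of performance is COP_R = T_C/(T_H − T_C) = 166.00/129.15 = 1.2853.
W = Q_C/COP_R = 789/1.2853 = 613.9 W.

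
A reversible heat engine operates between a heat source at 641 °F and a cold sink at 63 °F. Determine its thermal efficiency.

η ≈ 0.5251

T_H = 641 °F → (641 − 32) × 5/9 = 338.33 °C = 611.48 K.
T_C = 63 °F → (63 − 32) × 5/9 = 17.22 °C = 290.37 K.
The Carnot efficiency is η = 1 − T_C/T_H = 1 − 290.37/611.48 = 0.5251.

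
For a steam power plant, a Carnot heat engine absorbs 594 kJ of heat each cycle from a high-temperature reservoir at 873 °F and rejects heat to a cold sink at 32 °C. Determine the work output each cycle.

W ≈ 349 kJ

T_H = 873 °F → (873 − 32) × 5/9 = 467.22 °C = 740.37 K.
T_C = 32 °C → 32 + 273.15 = 305.15 K.
Since the cycle is reversible, η = 1 − T_C/T_H = 1 − 305.15/740.37 = 0.5878.
W = η·Q_H = 0.5878 × 594 = 349 kJ.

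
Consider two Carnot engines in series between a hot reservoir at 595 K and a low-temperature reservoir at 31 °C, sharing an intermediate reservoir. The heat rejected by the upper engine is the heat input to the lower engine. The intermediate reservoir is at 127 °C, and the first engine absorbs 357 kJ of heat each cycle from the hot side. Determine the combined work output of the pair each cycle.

W_total ≈ 175 kJ

T_C = 31 °C → 31 + 273.15 = 304.15 K.
Two reversible stages in series are equivalent to a single Carnot engine between T_H and T_C, so η_total = 1 − T_C/T_H = 1 − 304.15/595.00 = 0.4888.
W_total = η_total · Q_H = 0.4888 × 357 = 175 kJ.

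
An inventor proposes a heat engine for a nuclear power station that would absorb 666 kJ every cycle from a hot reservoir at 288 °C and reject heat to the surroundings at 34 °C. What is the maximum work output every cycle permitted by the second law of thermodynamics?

T_H = 288 °C → 288 + 273.15 = 561.15 K.
T_C = 34 °C → 34 + 273.15 = 307.15 K.
The second-law ceiling is the Carnot efficiency, η_max = 1 − T_C/T_H = 1 − 307.15/561.15 = 0.4526.
W_max = η_max · Q_H = 0.4526 × 666 = 301 kJ.

W_max ≈ 301 kJ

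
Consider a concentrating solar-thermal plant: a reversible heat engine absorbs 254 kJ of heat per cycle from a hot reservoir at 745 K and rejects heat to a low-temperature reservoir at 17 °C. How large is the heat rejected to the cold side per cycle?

T_C = 17 °C → 17 + 273.15 = 290.15 K.
The Carnot efficiency is η = 1 − T_C/T_H = 1 − 290.15/745.00 = 0.6105.
For a reversible cycle Q_C/Q_H = T_C/T_H, so Q_C = 254 × 290.15/745.00 = 98.92 kJ.

Q_C ≈ 98.92 kJ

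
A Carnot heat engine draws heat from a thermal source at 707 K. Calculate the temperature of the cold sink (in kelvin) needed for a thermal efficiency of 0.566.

T_C ≈ 306.8 K

From η = 1 − T_C/T_H, T_C = T_H·(1 − η) = 707.00 × (1 − 0.566) = 306.8 K.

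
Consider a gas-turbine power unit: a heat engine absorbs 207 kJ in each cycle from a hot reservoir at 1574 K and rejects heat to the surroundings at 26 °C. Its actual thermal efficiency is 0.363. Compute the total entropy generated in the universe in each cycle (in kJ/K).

T_C = 26 °C → 26 + 273.15 = 299.15 K.
W = η·Q_H = 0.363 × 207 = 75.14 kJ, so Q_C = Q_H − W = 131.9 kJ.
The hot reservoir loses entropy Q_H/T_H = 207/1574.00 = 0.1315 kJ/K; the cold reservoir gains Q_C/T_C = 131.9/299.15 = 0.4408 kJ/K.
ΔS_univ = −Q_H/T_H + Q_C/T_C = 0.309 kJ/K (> 0, since η = 0.363 < η_Carnot = 0.810).

ΔS_univ ≈ 0.309 kJ/K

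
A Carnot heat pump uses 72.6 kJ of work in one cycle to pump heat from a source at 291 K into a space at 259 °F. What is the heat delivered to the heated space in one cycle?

Q_H ≈ 268 kJ

T_H = 259 °F → (259 − 32) × 5/9 = 126.11 °C = 399.26 K.
COP_HP = T_H/(T_H − T_C) = 399.26/108.26 = 3.6879.
Q_H = COP_HP · W = 3.6879 × 72.6 = 268 kJ.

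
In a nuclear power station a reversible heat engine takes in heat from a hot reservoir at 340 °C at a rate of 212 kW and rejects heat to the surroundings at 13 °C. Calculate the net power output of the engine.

T_H = 340 °C → 340 + 273.15 = 613.15 K.
T_C = 13 °C → 13 + 273.15 = 286.15 K.
Since the cycle is reversible, η = 1 − T_C/T_H = 1 − 286.15/613.15 = 0.5333.
W = η·Q_H = 0.5333 × 212 = 113.1 kW.

Ẇ ≈ 113.1 kW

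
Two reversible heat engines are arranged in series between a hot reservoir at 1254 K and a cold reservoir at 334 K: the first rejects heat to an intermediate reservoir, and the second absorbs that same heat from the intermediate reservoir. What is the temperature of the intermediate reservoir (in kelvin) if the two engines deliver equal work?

For reversible stages Q_m = Q_H·(T_m/T_H). Setting W₁ = Q_H(1 − T_m/T_H) equal to W₂ = Q_m(1 − T_C/T_m) = Q_H·(T_m − T_C)/T_H gives T_H − T_m = T_m − T_C, so T_m = (T_H + T_C)/2 = (1254.00 + 334.00)/2 = 794.0 K.

T_m ≈ 794.0 K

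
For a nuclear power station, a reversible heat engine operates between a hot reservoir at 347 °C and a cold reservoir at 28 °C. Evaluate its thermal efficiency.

T_H = 347 °C → 347 + 273.15 = 620.15 K.
T_C = 28 °C → 28 + 273.15 = 301.15 K.
Since the cycle is reversible, η = 1 − T_C/T_H = 1 − 301.15/620.15 = 0.514.

η ≈ 0.514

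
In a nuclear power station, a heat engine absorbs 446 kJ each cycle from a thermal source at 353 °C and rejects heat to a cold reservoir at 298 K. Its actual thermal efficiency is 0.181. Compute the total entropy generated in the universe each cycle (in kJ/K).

T_H = 353 °C → 353 + 273.15 = 626.15 K.
W = η·Q_H = 0.181 × 446 = 80.73 kJ, so Q_C = Q_H − W = 365.3 kJ.
Reservoir entropy changes: ΔS_H = −Q_H/T_H = −446/626.15 = -0.7123 kJ/K and ΔS_C = +Q_C/T_C = 365.3/298.00 = 1.226 kJ/K.
ΔS_univ = −Q_H/T_H + Q_C/T_C = 0.513 kJ/K (> 0, since η = 0.181 < η_Carnot = 0.524).

ΔS_univ ≈ 0.513 kJ/K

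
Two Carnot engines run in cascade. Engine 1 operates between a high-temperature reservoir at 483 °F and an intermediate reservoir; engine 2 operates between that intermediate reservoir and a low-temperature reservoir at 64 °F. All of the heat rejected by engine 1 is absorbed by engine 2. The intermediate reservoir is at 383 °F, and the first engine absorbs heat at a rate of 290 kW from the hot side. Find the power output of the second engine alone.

T_H = 483 °F → (483 − 32) × 5/9 = 250.56 °C = 523.71 K.
T_C = 64 °F → (64 − 32) × 5/9 = 17.78 °C = 290.93 K.
T_m = 383 °F → (383 − 32) × 5/9 = 195.00 °C = 468.15 K.
Heat entering the second stage: Q_m = Q_H·(T_m/T_H) = 290 × 468.15/523.71 = 259 kW.
Second-stage efficiency η₂ = 1 − T_C/T_m = 1 − 290.93/468.15 = 0.3786, so W₂ = η₂·Q_m = 98.1 kW.

Ẇ₂ ≈ 98.1 kW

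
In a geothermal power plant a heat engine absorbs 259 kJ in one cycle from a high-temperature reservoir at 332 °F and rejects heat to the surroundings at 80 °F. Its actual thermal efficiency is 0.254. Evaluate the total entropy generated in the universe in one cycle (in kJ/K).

T_H = 332 °F → (332 − 32) × 5/9 = 166.67 °C = 439.82 K.
T_C = 80 °F → (80 − 32) × 5/9 = 26.67 °C = 299.82 K.
W = η·Q_H = 0.254 × 259 = 65.79 kJ, so Q_C = Q_H − W = 193.2 kJ.
Reservoir entropy changes: ΔS_H = −Q_H/T_H = −259/439.82 = -0.5889 kJ/K and ΔS_C = +Q_C/T_C = 193.2/299.82 = 0.6444 kJ/K.
ΔS_univ = −Q_H/T_H + Q_C/T_C = 0.05556 kJ/K (> 0, since η = 0.254 < η_Carnot = 0.318).

ΔS_univ ≈ 0.05556 kJ/K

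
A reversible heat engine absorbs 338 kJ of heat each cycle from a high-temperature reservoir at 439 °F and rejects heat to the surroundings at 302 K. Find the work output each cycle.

W ≈ 134 kJ

T_H = 439 °F → (439 − 32) × 5/9 = 226.11 °C = 499.26 K.
Since the cycle is reversible, η = 1 − T_C/T_H = 1 − 302.00/499.26 = 0.3951.
W = η·Q_H = 0.3951 × 338 = 134 kJ.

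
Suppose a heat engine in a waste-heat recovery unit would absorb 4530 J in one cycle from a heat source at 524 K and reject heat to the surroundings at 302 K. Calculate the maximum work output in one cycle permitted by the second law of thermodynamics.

W_max ≈ 1919 J

The second-law ceiling is the Carnot efficiency, η_max = 1 − T_C/T_H = 1 − 302.00/524.00 = 0.4237.
W_max = η_max · Q_H = 0.4237 × 4530 = 1919 J.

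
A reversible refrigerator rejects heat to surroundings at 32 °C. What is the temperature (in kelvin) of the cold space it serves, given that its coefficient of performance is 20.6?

T_C ≈ 291.0 K

T_H = 32 °C → 32 + 273.15 = 305.15 K.
COP_R = T_C/(T_H − T_C) ⇒ T_C = T_H·COP_R/(1 + COP_R) = 305.15 × 20.6/(1 + 20.6) = 291.0 K.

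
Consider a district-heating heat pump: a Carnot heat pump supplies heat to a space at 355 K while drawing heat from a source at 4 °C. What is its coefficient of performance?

T_C = 4 °C → 4 + 273.15 = 277.15 K.
For a reversible heat pump, COP_HP = T_H/(T_H − T_C) = 355.00/(355.00 − 277.15) = 4.56.

COP_HP ≈ 4.56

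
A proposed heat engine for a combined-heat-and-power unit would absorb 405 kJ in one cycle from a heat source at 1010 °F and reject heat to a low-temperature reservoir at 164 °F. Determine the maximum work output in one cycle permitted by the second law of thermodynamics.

W_max ≈ 233.1 kJ

T_H = 1010 °F → (1010 − 32) × 5/9 = 543.33 °C = 816.48 K.
T_C = 164 °F → (164 − 32) × 5/9 = 73.33 °C = 346.48 K.
No engine can exceed the Carnot limit: η_max = 1 − T_C/T_H = 1 − 346.48/816.48 = 0.5756.
W_max = η_max · Q_H = 0.5756 × 405 = 233.1 kJ.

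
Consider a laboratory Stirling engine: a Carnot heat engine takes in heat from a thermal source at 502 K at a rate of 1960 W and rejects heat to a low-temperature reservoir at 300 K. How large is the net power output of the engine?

η_rev = 1 − T_C/T_H = 1 − 300.00/502.00 = 0.4024.
W = η·Q_H = 0.4024 × 1960 = 789 W.

Ẇ ≈ 789 W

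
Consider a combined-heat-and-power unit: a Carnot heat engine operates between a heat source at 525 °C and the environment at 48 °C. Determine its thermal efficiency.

η ≈ 0.598

T_H = 525 °C → 525 + 273.15 = 798.15 K.
T_C = 48 °C → 48 + 273.15 = 321.15 K.
The Carnot efficiency is η = 1 − T_C/T_H = 1 − 321.15/798.15 = 0.598.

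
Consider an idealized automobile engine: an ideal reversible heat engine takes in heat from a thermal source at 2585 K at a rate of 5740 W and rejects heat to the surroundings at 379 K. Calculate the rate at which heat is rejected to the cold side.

For a reversible engine, η = 1 − T_C/T_H = 1 − 379.00/2585.00 = 0.8534.
For a reversible cycle Q_C/Q_H = T_C/T_H, so Q_C = 5740 × 379.00/2585.00 = 842 W.

Q̇_C ≈ 842 W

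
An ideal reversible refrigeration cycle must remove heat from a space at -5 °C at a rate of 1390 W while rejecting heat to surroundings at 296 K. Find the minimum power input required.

T_C = -5 °C → -5 + 273.15 = 268.15 K.
Carnot COP: COP_R = T_C/(T_H − T_C) = 268.15/27.85 = 9.6284.
W = Q_C/COP_R = 1390/9.6284 = 144.4 W.

Ẇ_in ≈ 144.4 W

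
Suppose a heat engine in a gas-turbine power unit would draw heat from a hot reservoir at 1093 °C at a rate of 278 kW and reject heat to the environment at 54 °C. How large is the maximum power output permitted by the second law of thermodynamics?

T_H = 1093 °C → 1093 + 273.15 = 1366.15 K.
T_C = 54 °C → 54 + 273.15 = 327.15 K.
By the Carnot theorem, η_max = 1 − T_C/T_H = 1 − 327.15/1366.15 = 0.7605.
W_max = η_max · Q_H = 0.7605 × 278 = 211 kW.

Ẇ_max ≈ 211 kW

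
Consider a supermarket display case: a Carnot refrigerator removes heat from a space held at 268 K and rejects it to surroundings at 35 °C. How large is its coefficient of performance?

T_H = 35 °C → 35 + 273.15 = 308.15 K.
Carnot COP: COP_R = T_C/(T_H − T_C) = 268.00/(308.15 − 268.00) = 6.67.

COP_R ≈ 6.67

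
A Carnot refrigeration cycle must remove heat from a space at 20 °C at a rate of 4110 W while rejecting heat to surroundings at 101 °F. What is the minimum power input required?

T_H = 101 °F → (101 − 32) × 5/9 = 38.33 °C = 311.48 K.
T_C = 20 °C → 20 + 273.15 = 293.15 K.
COP_R = T_C/(T_H − T_C) = 293.15/18.33 = 15.9900.
W = Q_C/COP_R = 4110/15.9900 = 257.0 W.

Ẇ_in ≈ 257.0 W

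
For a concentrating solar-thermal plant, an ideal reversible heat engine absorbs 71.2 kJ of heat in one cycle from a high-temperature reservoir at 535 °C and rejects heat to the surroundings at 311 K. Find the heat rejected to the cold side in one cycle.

T_H = 535 °C → 535 + 273.15 = 808.15 K.
Carnot efficiency: η = 1 − T_C/T_H = 1 − 311.00/808.15 = 0.6152.
For a reversible cycle Q_C/Q_H = T_C/T_H, so Q_C = 71.2 × 311.00/808.15 = 27.4 kJ.

Q_C ≈ 27.4 kJ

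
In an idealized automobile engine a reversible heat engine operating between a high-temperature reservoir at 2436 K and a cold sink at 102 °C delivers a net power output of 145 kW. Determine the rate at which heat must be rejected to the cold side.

T_C = 102 °C → 102 + 273.15 = 375.15 K.
For a reversible engine, η = 1 − T_C/T_H = 1 − 375.15/2436.00 = 0.8460.
Since Q_C/Q_H = T_C/T_H and Q_H = W/η, Q_C = W·T_C/(T_H − T_C) = 145 × 375.15/2060.85 = 26.40 kW.

Q̇_C ≈ 26.40 kW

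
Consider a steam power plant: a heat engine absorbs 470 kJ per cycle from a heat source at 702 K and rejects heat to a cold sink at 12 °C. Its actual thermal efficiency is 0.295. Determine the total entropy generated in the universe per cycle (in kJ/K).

ΔS_univ ≈ 0.493 kJ/K

T_C = 12 °C → 12 + 273.15 = 285.15 K.
W = η·Q_H = 0.295 × 470 = 138.7 kJ, so Q_C = Q_H − W = 331.4 kJ.
Reservoir entropy changes: ΔS_H = −Q_H/T_H = −470/702.00 = -0.6695 kJ/K and ΔS_C = +Q_C/T_C = 331.4/285.15 = 1.162 kJ/K.
ΔS_univ = −Q_H/T_H + Q_C/T_C = 0.493 kJ/K (> 0, since η = 0.295 < η_Carnot = 0.594).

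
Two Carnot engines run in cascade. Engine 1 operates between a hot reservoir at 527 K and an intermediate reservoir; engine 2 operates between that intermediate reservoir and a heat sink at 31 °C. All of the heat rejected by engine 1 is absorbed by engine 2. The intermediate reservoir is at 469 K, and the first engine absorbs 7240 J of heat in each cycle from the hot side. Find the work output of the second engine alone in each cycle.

W₂ ≈ 2260 J

T_C = 31 °C → 31 + 273.15 = 304.15 K.
Heat entering the second stage: Q_m = Q_H·(T_m/T_H) = 7240 × 469.00/527.00 = 6440 J.
Second-stage efficiency η₂ = 1 − T_C/T_m = 1 − 304.15/469.00 = 0.3515, so W₂ = η₂·Q_m = 2260 J.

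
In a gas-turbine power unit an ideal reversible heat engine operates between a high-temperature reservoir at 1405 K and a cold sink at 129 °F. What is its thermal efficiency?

η ≈ 0.767

T_C = 129 °F → (129 − 32) × 5/9 = 53.89 °C = 327.04 K.
Carnot efficiency: η = 1 − T_C/T_H = 1 − 327.04/1405.00 = 0.767.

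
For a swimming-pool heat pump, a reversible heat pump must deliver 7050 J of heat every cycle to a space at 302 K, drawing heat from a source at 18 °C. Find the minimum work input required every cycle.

W_in ≈ 253 J

T_C = 18 °C → 18 + 273.15 = 291.15 K.
Reversible heating COP: COP_HP = T_H/(T_H − T_C) = 302.00/10.85 = 27.8341.
W = Q_H/COP_HP = 7050/27.8341 = 253 J.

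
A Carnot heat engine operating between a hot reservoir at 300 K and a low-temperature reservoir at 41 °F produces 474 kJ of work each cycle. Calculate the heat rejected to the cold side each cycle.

Q_C ≈ 6034 kJ

T_C = 41 °F → (41 − 32) × 5/9 = 5.00 °C = 278.15 K.
Carnot efficiency: η = 1 − T_C/T_H = 1 − 278.15/300.00 = 0.0728.
Since Q_C/Q_H = T_C/T_H and Q_H = W/η, Q_C = W·T_C/(T_H − T_C) = 474 × 278.15/21.85 = 6034 kJ.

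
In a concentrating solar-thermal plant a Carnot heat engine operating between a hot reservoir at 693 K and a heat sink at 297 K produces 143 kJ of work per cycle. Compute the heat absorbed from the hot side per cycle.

For a reversible engine, η = 1 − T_C/T_H = 1 − 297.00/693.00 = 0.5714.
Q_H = W/η = 143/0.5714 = 250 kJ.

Q_H ≈ 250 kJ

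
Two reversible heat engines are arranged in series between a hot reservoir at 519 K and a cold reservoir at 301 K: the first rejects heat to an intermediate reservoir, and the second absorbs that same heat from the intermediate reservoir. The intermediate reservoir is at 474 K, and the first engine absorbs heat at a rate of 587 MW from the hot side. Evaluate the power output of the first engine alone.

Ẇ₁ ≈ 50.9 MW

First-stage efficiency η₁ = 1 − T_m/T_H = 1 − 474.00/519.00 = 0.0867.
W₁ = η₁·Q_H = 0.0867 × 587 = 50.9 MW.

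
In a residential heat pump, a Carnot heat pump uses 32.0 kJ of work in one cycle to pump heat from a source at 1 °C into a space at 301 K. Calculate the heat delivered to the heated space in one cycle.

T_C = 1 °C → 1 + 273.15 = 274.15 K.
The Carnot heat-pump COP is COP_HP = T_H/(T_H − T_C) = 301.00/26.85 = 11.2104.
Q_H = COP_HP · W = 11.2104 × 32.0 = 359 kJ.

Q_H ≈ 359 kJ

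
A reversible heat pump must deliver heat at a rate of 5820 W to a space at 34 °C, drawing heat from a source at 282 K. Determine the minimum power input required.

T_H = 34 °C → 34 + 273.15 = 307.15 K.
Reversible heating COP: COP_HP = T_H/(T_H − T_C) = 307.15/25.15 = 12.2127.
W = Q_H/COP_HP = 5820/12.2127 = 477 W.

Ẇ_in ≈ 477 W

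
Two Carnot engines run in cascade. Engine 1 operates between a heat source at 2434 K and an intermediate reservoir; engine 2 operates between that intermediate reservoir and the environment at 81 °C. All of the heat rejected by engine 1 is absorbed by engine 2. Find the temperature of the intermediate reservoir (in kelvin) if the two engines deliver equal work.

T_m ≈ 1394 K

T_C = 81 °C → 81 + 273.15 = 354.15 K.
For reversible stages Q_m = Q_H·(T_m/T_H). Setting W₁ = Q_H(1 − T_m/T_H) equal to W₂ = Q_m(1 − T_C/T_m) = Q_H·(T_m − T_C)/T_H gives T_H − T_m = T_m − T_C, so T_m = (T_H + T_C)/2 = (2434.00 + 354.15)/2 = 1394 K.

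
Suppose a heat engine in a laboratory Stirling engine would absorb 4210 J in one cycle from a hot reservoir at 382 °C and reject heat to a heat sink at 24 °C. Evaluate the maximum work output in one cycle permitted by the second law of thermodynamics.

T_H = 382 °C → 382 + 273.15 = 655.15 K.
T_C = 24 °C → 24 + 273.15 = 297.15 K.
The second-law ceiling is the Carnot efficiency, η_max = 1 − T_C/T_H = 1 − 297.15/655.15 = 0.5464.
W_max = η_max · Q_H = 0.5464 × 4210 = 2300 J.

W_max ≈ 2300 J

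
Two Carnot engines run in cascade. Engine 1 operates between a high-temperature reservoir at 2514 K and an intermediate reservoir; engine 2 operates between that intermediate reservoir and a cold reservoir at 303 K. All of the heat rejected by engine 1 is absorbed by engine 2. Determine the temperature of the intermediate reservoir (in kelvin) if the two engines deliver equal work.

For reversible stages Q_m = Q_H·(T_m/T_H). Setting W₁ = Q_H(1 − T_m/T_H) equal to W₂ = Q_m(1 − T_C/T_m) = Q_H·(T_m − T_C)/T_H gives T_H − T_m = T_m − T_C, so T_m = (T_H + T_C)/2 = (2514.00 + 303.00)/2 = 1410 K.

T_m ≈ 1410 K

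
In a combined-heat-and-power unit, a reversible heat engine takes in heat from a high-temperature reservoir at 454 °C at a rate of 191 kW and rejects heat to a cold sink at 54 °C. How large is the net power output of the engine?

T_H = 454 °C → 454 + 273.15 = 727.15 K.
T_C = 54 °C → 54 + 273.15 = 327.15 K.
The Carnot efficiency is η = 1 − T_C/T_H = 1 − 327.15/727.15 = 0.5501.
W = η·Q_H = 0.5501 × 191 = 105 kW.

Ẇ ≈ 105 kW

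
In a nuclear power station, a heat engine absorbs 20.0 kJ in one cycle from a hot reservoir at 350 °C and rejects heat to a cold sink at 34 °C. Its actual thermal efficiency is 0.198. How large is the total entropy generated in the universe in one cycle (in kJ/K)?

ΔS_univ ≈ 0.02013 kJ/K

T_H = 350 °C → 350 + 273.15 = 623.15 K.
T_C = 34 °C → 34 + 273.15 = 307.15 K.
W = η·Q_H = 0.198 × 20.0 = 3.960 kJ, so Q_C = Q_H − W = 16.04 kJ.
Reservoir entropy changes: ΔS_H = −Q_H/T_H = −20.0/623.15 = -0.03210 kJ/K and ΔS_C = +Q_C/T_C = 16.04/307.15 = 0.05222 kJ/K.
ΔS_univ = −Q_H/T_H + Q_C/T_C = 0.02013 kJ/K (> 0, since η = 0.198 < η_Carnot = 0.507).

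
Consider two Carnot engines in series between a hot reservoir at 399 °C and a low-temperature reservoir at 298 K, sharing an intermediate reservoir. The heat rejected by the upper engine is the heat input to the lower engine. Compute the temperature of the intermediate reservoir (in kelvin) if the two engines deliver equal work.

T_m ≈ 485 K

T_H = 399 °C → 399 + 273.15 = 672.15 K.
For reversible stages Q_m = Q_H·(T_m/T_H). Setting W₁ = Q_H(1 − T_m/T_H) equal to W₂ = Q_m(1 − T_C/T_m) = Q_H·(T_m − T_C)/T_H gives T_H − T_m = T_m − T_C, so T_m = (T_H + T_C)/2 = (672.15 + 298.00)/2 = 485 K.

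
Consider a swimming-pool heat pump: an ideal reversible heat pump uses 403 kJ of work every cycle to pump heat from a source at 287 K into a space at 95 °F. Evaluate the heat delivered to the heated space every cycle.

T_H = 95 °F → (95 − 32) × 5/9 = 35.00 °C = 308.15 K.
COP_HP = T_H/(T_H − T_C) = 308.15/21.15 = 14.5697.
Q_H = COP_HP · W = 14.5697 × 403 = 5870 kJ.

Q_H ≈ 5870 kJ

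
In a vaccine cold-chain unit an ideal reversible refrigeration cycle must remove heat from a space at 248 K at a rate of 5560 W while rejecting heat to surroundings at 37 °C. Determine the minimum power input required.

T_H = 37 °C → 37 + 273.15 = 310.15 K.
The reversible coefficient of performance is COP_R = T_C/(T_H − T_C) = 248.00/62.15 = 3.9903.
W = Q_C/COP_R = 5560/3.9903 = 1390 W.

Ẇ_in ≈ 1390 W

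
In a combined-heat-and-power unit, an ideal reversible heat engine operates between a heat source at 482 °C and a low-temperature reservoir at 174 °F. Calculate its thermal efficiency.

T_H = 482 °C → 482 + 273.15 = 755.15 K.
T_C = 174 °F → (174 − 32) × 5/9 = 78.89 °C = 352.04 K.
The Carnot efficiency is η = 1 − T_C/T_H = 1 − 352.04/755.15 = 0.534.

η ≈ 0.534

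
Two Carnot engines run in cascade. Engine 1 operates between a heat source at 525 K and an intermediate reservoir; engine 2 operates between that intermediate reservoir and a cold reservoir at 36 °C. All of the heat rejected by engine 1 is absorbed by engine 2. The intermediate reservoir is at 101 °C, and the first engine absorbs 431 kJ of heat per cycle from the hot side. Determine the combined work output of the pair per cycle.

T_C = 36 °C → 36 + 273.15 = 309.15 K.
Two reversible stages in series are equivalent to a single Carnot engine between T_H and T_C, so η_total = 1 − T_C/T_H = 1 − 309.15/525.00 = 0.4111.
W_total = η_total · Q_H = 0.4111 × 431 = 177.2 kJ.

W_total ≈ 177.2 kJ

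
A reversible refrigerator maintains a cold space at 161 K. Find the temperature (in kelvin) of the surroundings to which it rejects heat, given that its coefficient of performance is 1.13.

COP_R = T_C/(T_H − T_C) ⇒ T_H = T_C·(1 + 1/COP_R) = 161.00 × (1 + 1/1.13) = 303 K.

T_H ≈ 303 K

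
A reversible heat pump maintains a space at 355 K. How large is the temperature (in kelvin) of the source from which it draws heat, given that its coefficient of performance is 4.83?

COP_HP = T_H/(T_H − T_C) ⇒ T_C = T_H·(COP_HP − 1)/COP_HP = 355.00 × (4.83 − 1)/4.83 = 281.5 K.

T_C ≈ 281.5 K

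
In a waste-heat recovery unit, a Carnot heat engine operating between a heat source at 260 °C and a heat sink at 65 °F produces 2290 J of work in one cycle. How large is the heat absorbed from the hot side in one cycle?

T_H = 260 °C → 260 + 273.15 = 533.15 K.
T_C = 65 °F → (65 − 32) × 5/9 = 18.33 °C = 291.48 K.
Since the cycle is reversible, η = 1 − T_C/T_H = 1 − 291.48/533.15 = 0.4533.
Q_H = W/η = 2290/0.4533 = 5052 J.

Q_H ≈ 5052 J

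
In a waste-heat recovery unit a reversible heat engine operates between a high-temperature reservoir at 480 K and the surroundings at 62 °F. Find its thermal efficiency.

T_C = 62 °F → (62 − 32) × 5/9 = 16.67 °C = 289.82 K.
Since the cycle is reversible, η = 1 − T_C/T_H = 1 − 289.82/480.00 = 0.396.

η ≈ 0.396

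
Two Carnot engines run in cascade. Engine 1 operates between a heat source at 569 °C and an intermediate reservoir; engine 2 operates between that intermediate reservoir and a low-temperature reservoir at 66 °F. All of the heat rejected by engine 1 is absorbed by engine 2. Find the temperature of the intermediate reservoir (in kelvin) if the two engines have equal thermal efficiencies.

T_H = 569 °C → 569 + 273.15 = 842.15 K.
T_C = 66 °F → (66 − 32) × 5/9 = 18.89 °C = 292.04 K.
Equal efficiencies require 1 − T_m/T_H = 1 − T_C/T_m, i.e. T_m/T_H = T_C/T_m, so T_m = √(T_H·T_C) = √(842.15 × 292.04) = 496 K.

T_m ≈ 496 K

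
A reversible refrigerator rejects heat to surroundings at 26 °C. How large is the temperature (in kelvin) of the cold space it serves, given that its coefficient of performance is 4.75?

T_H = 26 °C → 26 + 273.15 = 299.15 K.
COP_R = T_C/(T_H − T_C) ⇒ T_C = T_H·COP_R/(1 + COP_R) = 299.15 × 4.75/(1 + 4.75) = 247.1 K.

T_C ≈ 247.1 K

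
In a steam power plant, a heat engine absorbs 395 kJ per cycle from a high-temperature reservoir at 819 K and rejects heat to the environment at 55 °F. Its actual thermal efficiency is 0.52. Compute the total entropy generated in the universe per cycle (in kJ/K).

T_C = 55 °F → (55 − 32) × 5/9 = 12.78 °C = 285.93 K.
W = η·Q_H = 0.52 × 395 = 205.4 kJ, so Q_C = Q_H − W = 189.6 kJ.
Entropy balance on the reservoirs: −Q_H/T_H = -0.4823 kJ/K, +Q_C/T_C = 0.6631 kJ/K.
ΔS_univ = −Q_H/T_H + Q_C/T_C = 0.181 kJ/K (> 0, since η = 0.52 < η_Carnot = 0.651).

ΔS_univ ≈ 0.181 kJ/K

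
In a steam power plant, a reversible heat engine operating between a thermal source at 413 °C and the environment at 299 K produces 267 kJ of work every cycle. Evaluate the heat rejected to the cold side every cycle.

Q_C ≈ 206 kJ

T_H = 413 °C → 413 + 273.15 = 686.15 K.
Since the cycle is reversible, η = 1 − T_C/T_H = 1 − 299.00/686.15 = 0.5642.
Since Q_C/Q_H = T_C/T_H and Q_H = W/η, Q_C = W·T_C/(T_H − T_C) = 267 × 299.00/387.15 = 206 kJ.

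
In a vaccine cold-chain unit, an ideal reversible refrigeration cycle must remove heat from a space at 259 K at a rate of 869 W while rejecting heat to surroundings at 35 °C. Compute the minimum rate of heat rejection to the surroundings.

Q̇_H ≈ 1034 W

T_H = 35 °C → 35 + 273.15 = 308.15 K.
For a reversible cycle Q_H/Q_C = T_H/T_C, so Q_H = Q_C·T_H/T_C = 869 × 308.15/259.00 = 1034 W.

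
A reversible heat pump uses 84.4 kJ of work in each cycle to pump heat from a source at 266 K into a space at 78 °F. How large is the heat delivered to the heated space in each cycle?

T_H = 78 °F → (78 − 32) × 5/9 = 25.56 °C = 298.71 K.
For a reversible heat pump, COP_HP = T_H/(T_H − T_C) = 298.71/32.71 = 9.1332.
Q_H = COP_HP · W = 9.1332 × 84.4 = 770.8 kJ.

Q_H ≈ 770.8 kJ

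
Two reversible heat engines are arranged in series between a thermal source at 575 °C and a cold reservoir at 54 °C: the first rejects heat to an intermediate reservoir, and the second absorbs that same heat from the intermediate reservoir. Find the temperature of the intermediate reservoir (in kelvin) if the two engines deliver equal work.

T_H = 575 °C → 575 + 273.15 = 848.15 K.
T_C = 54 °C → 54 + 273.15 = 327.15 K.
For reversible stages Q_m = Q_H·(T_m/T_H). Setting W₁ = Q_H(1 − T_m/T_H) equal to W₂ = Q_m(1 − T_C/T_m) = Q_H·(T_m − T_C)/T_H gives T_H − T_m = T_m − T_C, so T_m = (T_H + T_C)/2 = (848.15 + 327.15)/2 = 588 K.

T_m ≈ 588 K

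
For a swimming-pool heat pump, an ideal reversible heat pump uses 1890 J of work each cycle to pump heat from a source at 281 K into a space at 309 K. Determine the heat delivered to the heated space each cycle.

Q_H ≈ 20860 J

COP_HP = T_H/(T_H − T_C) = 309.00/28.00 = 11.0357.
Q_H = COP_HP · W = 11.0357 × 1890 = 20860 J.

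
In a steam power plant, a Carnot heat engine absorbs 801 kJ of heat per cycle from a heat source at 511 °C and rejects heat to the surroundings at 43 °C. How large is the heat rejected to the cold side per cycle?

Q_C ≈ 322.9 kJ

T_H = 511 °C → 511 + 273.15 = 784.15 K.
T_C = 43 °C → 43 + 273.15 = 316.15 K.
Carnot efficiency: η = 1 − T_C/T_H = 1 − 316.15/784.15 = 0.5968.
For a reversible cycle Q_C/Q_H = T_C/T_H, so Q_C = 801 × 316.15/784.15 = 322.9 kJ.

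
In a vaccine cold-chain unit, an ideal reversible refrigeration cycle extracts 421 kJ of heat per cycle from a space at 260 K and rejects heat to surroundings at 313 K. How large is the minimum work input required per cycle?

W_in ≈ 85.8 kJ

COP_R = T_C/(T_H − T_C) = 260.00/53.00 = 4.9057.
W = Q_C/COP_R = 421/4.9057 = 85.8 kJ.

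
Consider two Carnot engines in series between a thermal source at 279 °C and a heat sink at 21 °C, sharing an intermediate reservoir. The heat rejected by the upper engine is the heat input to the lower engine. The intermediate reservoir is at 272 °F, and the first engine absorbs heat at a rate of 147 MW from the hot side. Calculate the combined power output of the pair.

Ẇ_total ≈ 68.7 MW

T_H = 279 °C → 279 + 273.15 = 552.15 K.
T_C = 21 °C → 21 + 273.15 = 294.15 K.
Two reversible stages in series are equivalent to a single Carnot engine between T_H and T_C, so η_total = 1 − T_C/T_H = 1 − 294.15/552.15 = 0.4673.
W_total = η_total · Q_H = 0.4673 × 147 = 68.7 MW.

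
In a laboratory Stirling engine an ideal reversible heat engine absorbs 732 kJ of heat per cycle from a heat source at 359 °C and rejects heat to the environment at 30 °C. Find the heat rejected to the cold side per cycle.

T_H = 359 °C → 359 + 273.15 = 632.15 K.
T_C = 30 °C → 30 + 273.15 = 303.15 K.
η_rev = 1 − T_C/T_H = 1 − 303.15/632.15 = 0.5204.
For a reversible cycle Q_C/Q_H = T_C/T_H, so Q_C = 732 × 303.15/632.15 = 351 kJ.

Q_C ≈ 351 kJ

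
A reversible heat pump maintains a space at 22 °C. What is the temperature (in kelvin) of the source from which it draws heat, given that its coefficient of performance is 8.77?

T_C ≈ 261.5 K

T_H = 22 °C → 22 + 273.15 = 295.15 K.
COP_HP = T_H/(T_H − T_C) ⇒ T_C = T_H·(COP_HP − 1)/COP_HP = 295.15 × (8.77 − 1)/8.77 = 261.5 K.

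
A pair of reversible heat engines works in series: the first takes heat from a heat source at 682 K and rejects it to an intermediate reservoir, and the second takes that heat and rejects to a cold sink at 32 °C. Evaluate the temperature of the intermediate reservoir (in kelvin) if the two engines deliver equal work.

T_C = 32 °C → 32 + 273.15 = 305.15 K.
For reversible stages Q_m = Q_H·(T_m/T_H). Setting W₁ = Q_H(1 − T_m/T_H) equal to W₂ = Q_m(1 − T_C/T_m) = Q_H·(T_m − T_C)/T_H gives T_H − T_m = T_m − T_C, so T_m = (T_H + T_C)/2 = (682.00 + 305.15)/2 = 493.6 K.

T_m ≈ 493.6 K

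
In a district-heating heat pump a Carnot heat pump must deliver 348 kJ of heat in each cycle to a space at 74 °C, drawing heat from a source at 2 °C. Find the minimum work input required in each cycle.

T_H = 74 °C → 74 + 273.15 = 347.15 K.
T_C = 2 °C → 2 + 273.15 = 275.15 K.
For a reversible heat pump, COP_HP = T_H/(T_H − T_C) = 347.15/72.00 = 4.8215.
W = Q_H/COP_HP = 348/4.8215 = 72.18 kJ.

W_in ≈ 72.18 kJ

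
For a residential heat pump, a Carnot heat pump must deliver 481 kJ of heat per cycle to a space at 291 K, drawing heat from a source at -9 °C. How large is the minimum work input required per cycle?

T_C = -9 °C → -9 + 273.15 = 264.15 K.
COP_HP = T_H/(T_H − T_C) = 291.00/26.85 = 10.8380.
W = Q_H/COP_HP = 481/10.8380 = 44.4 kJ.

W_in ≈ 44.4 kJ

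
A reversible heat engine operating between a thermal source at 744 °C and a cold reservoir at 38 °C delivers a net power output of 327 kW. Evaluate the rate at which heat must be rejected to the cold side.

T_H = 744 °C → 744 + 273.15 = 1017.15 K.
T_C = 38 °C → 38 + 273.15 = 311.15 K.
Since the cycle is reversible, η = 1 − T_C/T_H = 1 − 311.15/1017.15 = 0.6941.
Since Q_C/Q_H = T_C/T_H and Q_H = W/η, Q_C = W·T_C/(T_H − T_C) = 327 × 311.15/706.00 = 144.1 kW.

Q̇_C ≈ 144.1 kW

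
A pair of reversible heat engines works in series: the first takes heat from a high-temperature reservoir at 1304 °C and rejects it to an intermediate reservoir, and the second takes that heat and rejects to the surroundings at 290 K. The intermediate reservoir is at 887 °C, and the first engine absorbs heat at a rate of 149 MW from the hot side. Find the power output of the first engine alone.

Ẇ₁ ≈ 39.4 MW

T_H = 1304 °C → 1304 + 273.15 = 1577.15 K.
T_m = 887 °C → 887 + 273.15 = 1160.15 K.
First-stage efficiency η₁ = 1 − T_m/T_H = 1 − 1160.15/1577.15 = 0.2644.
W₁ = η₁·Q_H = 0.2644 × 149 = 39.4 MW.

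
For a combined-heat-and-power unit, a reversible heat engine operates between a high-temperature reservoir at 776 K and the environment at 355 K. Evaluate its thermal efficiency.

The Carnot efficiency is η = 1 − T_C/T_H = 1 − 355.00/776.00 = 0.543.

η ≈ 0.543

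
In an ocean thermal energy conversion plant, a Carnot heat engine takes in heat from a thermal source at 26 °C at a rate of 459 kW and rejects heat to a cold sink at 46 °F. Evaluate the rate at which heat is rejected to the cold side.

Q̇_C ≈ 431 kW

T_H = 26 °C → 26 + 273.15 = 299.15 K.
T_C = 46 °F → (46 − 32) × 5/9 = 7.78 °C = 280.93 K.
Carnot efficiency: η = 1 − T_C/T_H = 1 − 280.93/299.15 = 0.0609.
For a reversible cycle Q_C/Q_H = T_C/T_H, so Q_C = 459 × 280.93/299.15 = 431 kW.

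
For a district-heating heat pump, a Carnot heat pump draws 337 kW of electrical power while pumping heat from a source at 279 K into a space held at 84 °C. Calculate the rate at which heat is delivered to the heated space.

Q̇_H ≈ 1540 kW

T_H = 84 °C → 84 + 273.15 = 357.15 K.
For a reversible heat pump, COP_HP = T_H/(T_H − T_C) = 357.15/78.15 = 4.5701.
Q_H = COP_HP · W = 4.5701 × 337 = 1540 kW.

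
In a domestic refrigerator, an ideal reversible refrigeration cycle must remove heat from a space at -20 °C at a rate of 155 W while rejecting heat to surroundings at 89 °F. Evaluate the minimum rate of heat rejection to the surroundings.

T_H = 89 °F → (89 − 32) × 5/9 = 31.67 °C = 304.82 K.
T_C = -20 °C → -20 + 273.15 = 253.15 K.
For a reversible cycle Q_H/Q_C = T_H/T_C, so Q_H = Q_C·T_H/T_C = 155 × 304.82/253.15 = 187 W.

Q̇_H ≈ 187 W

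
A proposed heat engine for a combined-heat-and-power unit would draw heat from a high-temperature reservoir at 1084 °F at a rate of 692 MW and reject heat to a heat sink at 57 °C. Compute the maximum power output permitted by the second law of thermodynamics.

T_H = 1084 °F → (1084 − 32) × 5/9 = 584.44 °C = 857.59 K.
T_C = 57 °C → 57 + 273.15 = 330.15 K.
The upper bound on efficiency is η_max = 1 − T_C/T_H = 1 − 330.15/857.59 = 0.6150.
W_max = η_max · Q_H = 0.6150 × 692 = 426 MW.

Ẇ_max ≈ 426 MW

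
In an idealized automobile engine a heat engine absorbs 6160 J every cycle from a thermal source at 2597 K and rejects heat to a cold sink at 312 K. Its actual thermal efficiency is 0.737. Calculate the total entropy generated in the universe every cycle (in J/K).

W = η·Q_H = 0.737 × 6160 = 4540 J, so Q_C = Q_H − W = 1620 J.
Reservoir entropy changes: ΔS_H = −Q_H/T_H = −6160/2597.00 = -2.372 J/K and ΔS_C = +Q_C/T_C = 1620/312.00 = 5.193 J/K.
ΔS_univ = −Q_H/T_H + Q_C/T_C = 2.821 J/K (> 0, since η = 0.737 < η_Carnot = 0.880).

ΔS_univ ≈ 2.821 J/K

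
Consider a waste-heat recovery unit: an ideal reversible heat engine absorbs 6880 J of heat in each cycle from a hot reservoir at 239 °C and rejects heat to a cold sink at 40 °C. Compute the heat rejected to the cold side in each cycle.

Q_C ≈ 4210 J

T_H = 239 °C → 239 + 273.15 = 512.15 K.
T_C = 40 °C → 40 + 273.15 = 313.15 K.
The Carnot efficiency is η = 1 − T_C/T_H = 1 − 313.15/512.15 = 0.3886.
For a reversible cycle Q_C/Q_H = T_C/T_H, so Q_C = 6880 × 313.15/512.15 = 4210 J.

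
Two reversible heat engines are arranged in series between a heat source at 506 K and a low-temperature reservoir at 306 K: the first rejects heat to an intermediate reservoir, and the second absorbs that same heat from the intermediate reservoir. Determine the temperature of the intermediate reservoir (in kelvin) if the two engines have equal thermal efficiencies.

T_m ≈ 393 K

Equal efficiencies require 1 − T_m/T_H = 1 − T_C/T_m, i.e. T_m/T_H = T_C/T_m, so T_m = √(T_H·T_C) = √(506.00 × 306.00) = 393 K.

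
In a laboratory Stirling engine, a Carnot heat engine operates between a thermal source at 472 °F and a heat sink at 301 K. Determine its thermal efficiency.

T_H = 472 °F → (472 − 32) × 5/9 = 244.44 °C = 517.59 K.
Since the cycle is reversible, η = 1 − T_C/T_H = 1 − 301.00/517.59 = 0.4185.

η ≈ 0.4185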